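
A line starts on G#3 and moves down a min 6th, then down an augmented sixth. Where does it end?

D2

A minor sixth down from G#3 is B#2.
Down an augmented sixth from B#2: D2 (10 semitones down).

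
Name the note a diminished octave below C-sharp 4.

An octave keeps the letter name C, an octave down from C.
A diminished octave spans 11 semitones, so from C#4 the target pitch is C##3.

C-double-sharp 3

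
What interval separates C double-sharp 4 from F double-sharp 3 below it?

perfect 5th

Descending from C##4 to F##3 is the same interval as ascending F##3 to C##4.
F to C spans five letter names (F-G-A-B-C): a fifth.
Counting semitones, F##3→C##4 is 7, which is the perfect fifth.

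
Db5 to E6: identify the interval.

D to E spans two letter names (D-E), plus an octave, so the interval is some kind of ninth.
A major ninth would be 14 semitones; Db5 to E6 is 15, one semitone wider, so the interval is augmented.
(Equivalently, a compound augmented second: an augmented second plus an octave.)

A9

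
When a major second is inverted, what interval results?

minor seventh

Inverted interval numbers add to nine, so a second pairs with a seventh (2 + 7 = 9).
Quality inverts too: major becomes minor. That makes the inversion a minor seventh.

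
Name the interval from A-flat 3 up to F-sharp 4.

augmented 6th

A to F spans six letter names (A-B-C-D-E-F): a sixth.
The major sixth is 9 semitones; here we have 10, one semitone wider: augmented.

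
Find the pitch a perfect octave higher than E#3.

E#4

The letter stays E (same as the start), shifted an octave up.
A perfect octave is 12 semitones; 12 semitones up from E#3 gives E#4.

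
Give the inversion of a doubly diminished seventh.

The rule of nine gives the new number: 9 − 7 = 2, so a seventh becomes a second.
And doubly diminished becomes doubly augmented under inversion, so we get a doubly augmented second.

doubly augmented second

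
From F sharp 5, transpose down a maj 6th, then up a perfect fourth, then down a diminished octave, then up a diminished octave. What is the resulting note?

D 5

A major sixth down from F#5 is A4.
Up a perfect fourth from A4: D5 (5 semitones up).
A diminished octave down from D5 is D#4.
A diminished octave up from D#4 is D5.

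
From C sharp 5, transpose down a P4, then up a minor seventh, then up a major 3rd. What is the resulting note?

A perfect fourth down from C#5 is G#4.
Up a minor seventh from G#4: F#5 (10 semitones up).
Up a major third from F#5: A#5 (4 semitones up).

A sharp 5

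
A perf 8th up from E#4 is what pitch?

The letter stays E (same as the start), shifted an octave up.
A perfect octave is 12 semitones; 12 semitones up from E#4 gives E#5.

E#5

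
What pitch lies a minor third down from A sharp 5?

Counting three letter names down from A lands on F.
Moving 3 semitones down from A#5 (the size of a minor third) reaches F##5.

F double-sharp 5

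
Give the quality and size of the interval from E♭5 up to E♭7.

perfect fifteenth

E to E is the same letter name, plus 2 octaves, so the interval is some kind of fifteenth.
The perfect fifteenth spans 24 semitones, and Eb5 to Eb7 is exactly 24 semitones — so this is a perfect fifteenth.
(Equivalently, a compound perfect octave: a perfect octave plus an octave.)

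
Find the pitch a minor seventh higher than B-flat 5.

A-flat 6

Seven letter names up from B: A.
A minor seventh spans 10 semitones, so from Bb5 the target pitch is Ab6.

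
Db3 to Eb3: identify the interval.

D to E spans two letter names (D-E), so the interval is some kind of second.
The major second spans 2 semitones, and Db3 to Eb3 is exactly 2 semitones — so this is a major second.

major second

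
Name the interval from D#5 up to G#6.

P11

D to G spans four letter names (D-E-F-G), plus an octave: an eleventh.
Counting semitones, D#5→G#6 is 17, which is the perfect eleventh.
(Equivalently, a compound perfect fourth: a perfect fourth plus an octave.)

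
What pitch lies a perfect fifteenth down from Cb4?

A fifteenth keeps the letter name C, two octaves down from C.
A perfect fifteenth is 24 semitones; 24 semitones down from Cb4 gives Cb2.

Cb2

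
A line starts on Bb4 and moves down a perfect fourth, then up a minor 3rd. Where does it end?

Down a perfect fourth from Bb4: F4 (5 semitones down).
F4 up a minor third → Ab4 (3 semitones).

Ab4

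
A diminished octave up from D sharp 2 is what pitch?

D 3

For an octave the letter name doesn't change: still D, an octave up.
A diminished octave spans 11 semitones, so from D#2 the target pitch is D3.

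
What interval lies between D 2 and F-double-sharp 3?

D to F spans three letter names (D-E-F), plus an octave — that makes it a tenth of some quality.
A major tenth would be 16 semitones; D2 to F##3 is 17, one semitone wider, so the interval is augmented.
(Equivalently, a compound augmented third: an augmented third plus an octave.)

A10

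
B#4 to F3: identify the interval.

doubly augmented 11th

Descending from B#4 to F3 is the same interval as ascending F3 to B#4.
F to B spans four letter names (F-G-A-B), plus an octave — that makes it an eleventh of some quality.
The perfect eleventh is 17 semitones; here we have 19, two semitones wider: doubly augmented.
(Equivalently, a compound doubly augmented fourth: a doubly augmented fourth plus an octave.)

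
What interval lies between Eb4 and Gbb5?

E to G spans three letter names (E-F-G), plus an octave — that makes it a tenth of some quality.
The major tenth is 16 semitones; here we have 14, two semitones narrower: diminished.
(Equivalently, a compound diminished third: a diminished third plus an octave.)

d10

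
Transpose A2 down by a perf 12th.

Counting five letter names plus an octave down from A lands on D.
A perfect twelfth spans 19 semitones, so from A2 the target pitch is D1.

D1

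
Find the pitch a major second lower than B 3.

A 3

Two letter names down from B: A.
A major second spans 2 semitones, so from B3 the target pitch is A3.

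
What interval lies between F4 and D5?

major 6th

F to D spans six letter names (F-G-A-B-C-D), so the interval is some kind of sixth.
The major sixth spans 9 semitones, and F4 to D5 is exactly 9 semitones — so this is a major sixth.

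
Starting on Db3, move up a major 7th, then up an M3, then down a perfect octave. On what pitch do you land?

Up a major seventh from Db3: C4 (11 semitones up).
C4 up a major third → E4 (4 semitones).
E4 down a perfect octave → E3 (12 semitones).

E3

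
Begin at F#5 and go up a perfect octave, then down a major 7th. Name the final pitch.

G5

A perfect octave up from F#5 is F#6.
A major seventh down from F#6 is G5.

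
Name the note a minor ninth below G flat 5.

The ninth's letter: G down two letter names plus an octave → F.
Moving 13 semitones down from Gb5 (the size of a minor ninth) reaches F4.

F 4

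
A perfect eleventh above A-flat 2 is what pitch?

The eleventh's letter: A up four letter names plus an octave → D.
A perfect eleventh spans 17 semitones, so from Ab2 the target pitch is Db4.

D-flat 4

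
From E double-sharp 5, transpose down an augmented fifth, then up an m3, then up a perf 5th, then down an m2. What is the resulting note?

F double-sharp 5

E##5 down an augmented fifth → A#4 (8 semitones).
Up a minor third from A#4: C#5 (3 semitones up).
A perfect fifth up from C#5 is G#5.
G#5 down a minor second → F##5 (1 semitone).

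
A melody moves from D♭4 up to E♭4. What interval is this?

major second

D to E spans two letter names (D-E): a second.
Db4 to Eb4 is 2 semitones, matching the major second exactly, so the quality is major.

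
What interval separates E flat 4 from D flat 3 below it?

major 9th

Descending from Eb4 to Db3 is the same interval as ascending Db3 to Eb4.
D to E spans two letter names (D-E), plus an octave, so the interval is some kind of ninth.
The major ninth spans 14 semitones, and Db3 to Eb4 is exactly 14 semitones — so this is a major ninth.
(Equivalently, a compound major second: a major second plus an octave.)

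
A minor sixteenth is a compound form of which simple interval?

Subtracting seven from the interval number removes an octave: 16 − 14 = 2.
So a minor sixteenth is 2 octaves plus a minor second. The quality is unchanged.

m2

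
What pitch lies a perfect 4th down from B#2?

Four letter names down from B: F.
A perfect fourth spans 5 semitones, so from B#2 the target pitch is F##2.

F##2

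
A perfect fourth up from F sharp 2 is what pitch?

B 2

The fourth takes the letter from F up to B.
Moving 5 semitones up from F#2 (the size of a perfect fourth) reaches B2.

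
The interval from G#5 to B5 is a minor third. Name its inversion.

major 6th

The rule of nine gives the new number: 9 − 3 = 6, so a third becomes a sixth.
Quality inverts too: minor becomes major. That makes the inversion a major sixth.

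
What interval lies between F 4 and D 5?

F to D spans six letter names (F-G-A-B-C-D) — that makes it a sixth of some quality.
Counting semitones, F4→D5 is 9, which is the major sixth.

major 6th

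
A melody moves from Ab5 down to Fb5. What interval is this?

Descending from Ab5 to Fb5 is the same interval as ascending Fb5 to Ab5.
F to A spans three letter names (F-G-A), so the interval is some kind of third.
Counting semitones, Fb5→Ab5 is 4, which is the major third.

major 3rd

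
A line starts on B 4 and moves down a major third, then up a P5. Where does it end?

D 5

Down a major third from B4: G4 (4 semitones down).
Up a perfect fifth from G4: D5 (7 semitones up).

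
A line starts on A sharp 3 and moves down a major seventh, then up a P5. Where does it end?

A major seventh down from A#3 is B2.
Up a perfect fifth from B2: F#3 (7 semitones up).

F sharp 3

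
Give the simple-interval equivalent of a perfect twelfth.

Subtracting seven from the interval number removes an octave: 12 − 7 = 5.
That makes a perfect twelfth a compound perfect fifth — an octave plus a perfect fifth.

P5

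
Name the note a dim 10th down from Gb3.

E2

Counting three letter names plus an octave down from G lands on E.
Moving 14 semitones down from Gb3 (the size of a diminished tenth) reaches E2.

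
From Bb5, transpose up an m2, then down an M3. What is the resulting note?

A minor second up from Bb5 is Cb6.
A major third down from Cb6 is Abb5.

Abb5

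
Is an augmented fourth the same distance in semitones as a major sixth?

An augmented fourth spans 6 semitones; a major sixth spans 9 semitones. They differ by 3.

No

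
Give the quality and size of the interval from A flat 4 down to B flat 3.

minor seventh

Descending from Ab4 to Bb3 is the same interval as ascending Bb3 to Ab4.
B to A spans seven letter names (B-C-D-E-F-G-A): a seventh.
At 10 semitones, Bb3→Ab4 falls one short of a major seventh: minor.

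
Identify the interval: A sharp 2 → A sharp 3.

A to A is the same letter name, plus an octave — that makes it an octave of some quality.
The perfect octave spans 12 semitones, and A#2 to A#3 is exactly 12 semitones — so this is a perfect octave.

P8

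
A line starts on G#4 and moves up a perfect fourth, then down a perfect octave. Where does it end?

G#4 up a perfect fourth → C#5 (5 semitones).
A perfect octave down from C#5 is C#4.

C#4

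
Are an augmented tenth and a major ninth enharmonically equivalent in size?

No

An augmented tenth is 17 semitones but a major ninth is 14 semitones — different sizes.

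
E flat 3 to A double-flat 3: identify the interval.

E to A spans four letter names (E-F-G-A) — that makes it a fourth of some quality.
Eb3 to Abb3 spans 4 semitones — one semitone narrower than the perfect fourth (5) — giving a diminished fourth.

d4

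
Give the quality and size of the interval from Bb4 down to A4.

m2

Descending from Bb4 to A4 is the same interval as ascending A4 to Bb4.
A to B spans two letter names (A-B): a second.
A4 to Bb4 is 1 semitone, a half step short of the major second (2), so this is minor.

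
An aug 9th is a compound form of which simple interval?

augmented 2nd

Take out an octave (7 from the number): 9 − 7 = 2.
Quality carries through unchanged, so the simple form is an augmented second.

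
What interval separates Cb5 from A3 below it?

diminished tenth

Descending from Cb5 to A3 is the same interval as ascending A3 to Cb5.
A to C spans three letter names (A-B-C), plus an octave — that makes it a tenth of some quality.
A3 to Cb5 spans 14 semitones — two semitones narrower than the major tenth (16) — giving a diminished tenth.
(Equivalently, a compound diminished third: a diminished third plus an octave.)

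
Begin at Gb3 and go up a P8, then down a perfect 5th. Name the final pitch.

Cb4

A perfect octave up from Gb3 is Gb4.
A perfect fifth down from Gb4 is Cb4.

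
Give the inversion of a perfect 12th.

perfect fourth

First reduce the compound perfect twelfth to its simple form, a perfect fifth.
Inverted interval numbers add to nine, so a fifth pairs with a fourth (5 + 4 = 9).
The quality also flips — perfect stays perfect — giving a perfect fourth.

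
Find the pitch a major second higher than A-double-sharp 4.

Two letter names up from A: B.
Moving 2 semitones up from A##4 (the size of a major second) reaches B##4.

B-double-sharp 4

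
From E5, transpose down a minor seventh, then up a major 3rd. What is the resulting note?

A#4

E5 down a minor seventh → F#4 (10 semitones).
Up a major third from F#4: A#4 (4 semitones up).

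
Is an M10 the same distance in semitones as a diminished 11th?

Yes

A major tenth = 16 semitones = a diminished eleventh; enharmonically equal.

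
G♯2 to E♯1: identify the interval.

Descending from G#2 to E#1 is the same interval as ascending E#1 to G#2.
E to G spans three letter names (E-F-G), plus an octave: a tenth.
At 15 semitones, E#1→G#2 falls one short of a major tenth: minor.
(Equivalently, a compound minor third: a minor third plus an octave.)

m10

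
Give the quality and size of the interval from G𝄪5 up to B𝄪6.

M10

G to B spans three letter names (G-A-B), plus an octave — that makes it a tenth of some quality.
The major tenth spans 16 semitones, and G##5 to B##6 is exactly 16 semitones — so this is a major tenth.
(Equivalently, a compound major third: a major third plus an octave.)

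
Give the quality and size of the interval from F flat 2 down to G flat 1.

Descending from Fb2 to Gb1 is the same interval as ascending Gb1 to Fb2.
G to F spans seven letter names (G-A-B-C-D-E-F) — that makes it a seventh of some quality.
Gb1 to Fb2 is 10 semitones, a half step short of the major seventh (11), so this is minor.

minor seventh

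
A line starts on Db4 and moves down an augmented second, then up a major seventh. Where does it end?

Down an augmented second from Db4: Cbb4 (3 semitones down).
Up a major seventh from Cbb4: Bbb4 (11 semitones up).

Bbb4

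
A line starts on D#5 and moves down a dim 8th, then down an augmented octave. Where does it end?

D#3

Down a diminished octave from D#5: D##4 (11 semitones down).
D##4 down an augmented octave → D#3 (13 semitones).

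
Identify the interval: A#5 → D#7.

A to D spans four letter names (A-B-C-D), plus an octave — that makes it an eleventh of some quality.
Counting semitones, A#5→D#7 is 17, which is the perfect eleventh.
(Equivalently, a compound perfect fourth: a perfect fourth plus an octave.)

P11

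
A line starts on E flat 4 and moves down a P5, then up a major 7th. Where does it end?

Eb4 down a perfect fifth → Ab3 (7 semitones).
A major seventh up from Ab3 is G4.

G 4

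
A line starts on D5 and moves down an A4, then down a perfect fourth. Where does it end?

Eb4

D5 down an augmented fourth → Ab4 (6 semitones).
Down a perfect fourth from Ab4: Eb4 (5 semitones down).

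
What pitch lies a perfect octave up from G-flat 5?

The letter stays G (same as the start), shifted an octave up.
Moving 12 semitones up from Gb5 (the size of a perfect octave) reaches Gb6.

G-flat 6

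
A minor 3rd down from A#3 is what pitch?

The third takes the letter from A down to F.
Moving 3 semitones down from A#3 (the size of a minor third) reaches F##3.

F##3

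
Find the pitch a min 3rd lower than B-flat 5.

The third takes the letter from B down to G.
A minor third spans 3 semitones, so from Bb5 the target pitch is G5.

G 5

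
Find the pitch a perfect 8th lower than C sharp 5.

For an octave the letter name doesn't change: still C, an octave down.
A perfect octave spans 12 semitones, so from C#5 the target pitch is C#4.

C sharp 4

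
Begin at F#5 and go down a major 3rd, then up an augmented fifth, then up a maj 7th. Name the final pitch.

G##6

F#5 down a major third → D5 (4 semitones).
D5 up an augmented fifth → A#5 (8 semitones).
A major seventh up from A#5 is G##6.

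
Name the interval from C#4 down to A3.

major 3rd

Descending from C#4 to A3 is the same interval as ascending A3 to C#4.
A to C spans three letter names (A-B-C): a third.
A3 to C#4 is 4 semitones, matching the major third exactly, so the quality is major.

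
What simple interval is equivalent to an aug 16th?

A2

Each octave removed subtracts seven from the number: 16 − 14 = 2.
Quality carries through unchanged, so the simple form is an augmented second.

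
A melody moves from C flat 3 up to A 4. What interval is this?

C to A spans six letter names (C-D-E-F-G-A), plus an octave — that makes it a thirteenth of some quality.
A major thirteenth would be 21 semitones; Cb3 to A4 is 22, one semitone wider, so the interval is augmented.
(Equivalently, a compound augmented sixth: an augmented sixth plus an octave.)

augmented thirteenth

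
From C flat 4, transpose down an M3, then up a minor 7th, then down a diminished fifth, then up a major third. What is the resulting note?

A major third down from Cb4 is Abb3.
A minor seventh up from Abb3 is Gbb4.
A diminished fifth down from Gbb4 is Cb4.
A major third up from Cb4 is Eb4.

E flat 4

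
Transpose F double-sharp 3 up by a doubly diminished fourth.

B flat 3

Counting four letter names up from F lands on B.
A doubly diminished fourth is 3 semitones; 3 semitones up from F##3 gives Bb3.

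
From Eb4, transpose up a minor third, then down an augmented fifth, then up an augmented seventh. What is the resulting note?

A minor third up from Eb4 is Gb4.
Gb4 down an augmented fifth → Cbb4 (8 semitones).
Up an augmented seventh from Cbb4: Bb4 (12 semitones up).

Bb4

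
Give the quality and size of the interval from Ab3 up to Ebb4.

A to E spans five letter names (A-B-C-D-E): a fifth.
A perfect fifth would be 7 semitones; Ab3 to Ebb4 is 6, one semitone narrower, so the interval is diminished.

diminished fifth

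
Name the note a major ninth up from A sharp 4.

Two letters up from A (plus an octave) reaches B.
A major ninth is 14 semitones; 14 semitones up from A#4 gives B#5.

B sharp 5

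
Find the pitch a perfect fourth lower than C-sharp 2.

Counting four letter names down from C lands on G.
A perfect fourth spans 5 semitones, so from C#2 the target pitch is G#1.

G-sharp 1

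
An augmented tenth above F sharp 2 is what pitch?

Three letters up from F (plus an octave) reaches A.
An augmented tenth spans 17 semitones, so from F#2 the target pitch is A##3.

A double-sharp 3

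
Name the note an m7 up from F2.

Eb3

Counting seven letter names up from F lands on E.
A minor seventh spans 10 semitones, so from F2 the target pitch is Eb3.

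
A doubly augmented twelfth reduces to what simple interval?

Take out an octave (7 from the number): 12 − 7 = 5.
So a doubly augmented twelfth is an octave plus a doubly augmented fifth. The quality is unchanged.

doubly augmented fifth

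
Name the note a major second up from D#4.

E#4

Two letter names up from D: E.
Moving 2 semitones up from D#4 (the size of a major second) reaches E#4.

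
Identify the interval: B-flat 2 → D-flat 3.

B to D spans three letter names (B-C-D): a third.
Bb2 to Db3 is 3 semitones, a half step short of the major third (4), so this is minor.

minor third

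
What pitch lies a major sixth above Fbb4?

Dbb5

Counting six letter names up from F lands on D.
A major sixth is 9 semitones; 9 semitones up from Fbb4 gives Dbb5.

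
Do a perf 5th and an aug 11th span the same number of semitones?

A perfect fifth spans 7 semitones; an augmented eleventh spans 18 semitones. They differ by 11.

No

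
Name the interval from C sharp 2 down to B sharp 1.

Descending from C#2 to B#1 is the same interval as ascending B#1 to C#2.
B to C spans two letter names (B-C) — that makes it a second of some quality.
At 1 semitone, B#1→C#2 falls one short of a major second: minor.

m2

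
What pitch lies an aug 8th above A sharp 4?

A double-sharp 5

The letter stays A (same as the start), shifted an octave up.
An augmented octave is 13 semitones; 13 semitones up from A#4 gives A##5.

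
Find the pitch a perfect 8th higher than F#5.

The letter stays F (same as the start), shifted an octave up.
A perfect octave spans 12 semitones, so from F#5 the target pitch is F#6.

F#6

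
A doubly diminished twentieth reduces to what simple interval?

dd6

Subtracting seven from the interval number removes an octave: 20 − 14 = 6.
Quality carries through unchanged, so the simple form is a doubly diminished sixth.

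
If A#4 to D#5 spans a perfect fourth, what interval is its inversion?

Interval numbers invert to sum to nine: 4 + 5 = 9, so a fourth inverts to a fifth.
And perfect stays perfect under inversion, so we get a perfect fifth.

perfect 5th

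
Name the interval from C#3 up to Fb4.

doubly diminished eleventh

C to F spans four letter names (C-D-E-F), plus an octave — that makes it an eleventh of some quality.
C#3 to Fb4 spans 15 semitones — two semitones narrower than the perfect eleventh (17) — giving a doubly diminished eleventh.
(Equivalently, a compound doubly diminished fourth: a doubly diminished fourth plus an octave.)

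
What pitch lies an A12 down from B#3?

The twelfth's letter: B down five letter names plus an octave → E.
An augmented twelfth spans 20 semitones, so from B#3 the target pitch is E2.

E2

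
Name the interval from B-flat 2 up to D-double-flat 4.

diminished 10th

B to D spans three letter names (B-C-D), plus an octave — that makes it a tenth of some quality.
Bb2 to Dbb4 spans 14 semitones — two semitones narrower than the major tenth (16) — giving a diminished tenth.
(Equivalently, a compound diminished third: a diminished third plus an octave.)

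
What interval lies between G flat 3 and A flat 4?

major 9th

G to A spans two letter names (G-A), plus an octave: a ninth.
Counting semitones, Gb3→Ab4 is 14, which is the major ninth.
(Equivalently, a compound major second: a major second plus an octave.)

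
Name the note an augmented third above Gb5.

Counting three letter names up from G lands on B.
An augmented third is 5 semitones; 5 semitones up from Gb5 gives B5.

B5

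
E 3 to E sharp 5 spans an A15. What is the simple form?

augmented octave

Subtracting seven from the interval number removes an octave: 15 − 7 = 8.
So an augmented fifteenth is an octave plus an augmented octave. The quality is unchanged.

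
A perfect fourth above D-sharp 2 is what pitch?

G-sharp 2

The fourth takes the letter from D up to G.
A perfect fourth is 5 semitones; 5 semitones up from D#2 gives G#2.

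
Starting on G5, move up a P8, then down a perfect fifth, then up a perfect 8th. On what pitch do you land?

A perfect octave up from G5 is G6.
A perfect fifth down from G6 is C6.
Up a perfect octave from C6: C7 (12 semitones up).

C7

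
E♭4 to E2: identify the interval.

d15

Descending from Eb4 to E2 is the same interval as ascending E2 to Eb4.
E to E is the same letter name, plus 2 octaves, so the interval is some kind of fifteenth.
A perfect fifteenth would be 24 semitones; E2 to Eb4 is 23, one semitone narrower, so the interval is diminished.
(Equivalently, a compound diminished octave: a diminished octave plus an octave.)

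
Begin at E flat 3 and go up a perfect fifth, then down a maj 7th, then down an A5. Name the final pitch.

Eb3 up a perfect fifth → Bb3 (7 semitones).
Down a major seventh from Bb3: Cb3 (11 semitones down).
Down an augmented fifth from Cb3: Fbb2 (8 semitones down).

F double-flat 2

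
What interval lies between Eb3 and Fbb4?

E to F spans two letter names (E-F), plus an octave — that makes it a ninth of some quality.
The major ninth is 14 semitones; here we have 12, two semitones narrower: diminished.

diminished 9th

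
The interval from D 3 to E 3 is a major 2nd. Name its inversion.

Inverted interval numbers add to nine, so a second pairs with a seventh (2 + 7 = 9).
And major becomes minor under inversion, so we get a minor seventh.

minor seventh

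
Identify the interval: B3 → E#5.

B to E spans four letter names (B-C-D-E), plus an octave — that makes it an eleventh of some quality.
B3 to E#5 spans 18 semitones — one semitone wider than the perfect eleventh (17) — giving an augmented eleventh.
(Equivalently, a compound augmented fourth: an augmented fourth plus an octave.)

A11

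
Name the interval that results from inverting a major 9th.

First reduce the compound major ninth to its simple form, a major second.
The rule of nine gives the new number: 9 − 2 = 7, so a second becomes a seventh.
And major becomes minor under inversion, so we get a minor seventh.

minor seventh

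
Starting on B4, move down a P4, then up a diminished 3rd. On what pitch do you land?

A perfect fourth down from B4 is F#4.
A diminished third up from F#4 is Ab4.

Ab4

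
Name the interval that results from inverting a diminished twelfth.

augmented 4th

First reduce the compound diminished twelfth to its simple form, a diminished fifth.
Inverted interval numbers add to nine, so a fifth pairs with a fourth (5 + 4 = 9).
And diminished becomes augmented under inversion, so we get an augmented fourth.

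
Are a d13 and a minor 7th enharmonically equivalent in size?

A diminished thirteenth spans 19 semitones; a minor seventh spans 10 semitones. They differ by 9.

No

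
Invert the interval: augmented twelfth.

First reduce the compound augmented twelfth to its simple form, an augmented fifth.
The rule of nine gives the new number: 9 − 5 = 4, so a fifth becomes a fourth.
The quality also flips — augmented becomes diminished — giving a diminished fourth.

diminished fourth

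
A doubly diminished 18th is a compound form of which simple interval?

Take out 2 octaves (14 from the number): 18 − 14 = 4.
Quality carries through unchanged, so the simple form is a doubly diminished fourth.

dd4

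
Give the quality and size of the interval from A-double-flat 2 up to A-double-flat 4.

perfect fifteenth

A to A is the same letter name, plus 2 octaves, so the interval is some kind of fifteenth.
Counting semitones, Abb2→Abb4 is 24, which is the perfect fifteenth.
(Equivalently, a compound perfect octave: a perfect octave plus an octave.)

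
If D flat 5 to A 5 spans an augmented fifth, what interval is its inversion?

d4

Inverted interval numbers add to nine, so a fifth pairs with a fourth (5 + 4 = 9).
The quality also flips — augmented becomes diminished — giving a diminished fourth.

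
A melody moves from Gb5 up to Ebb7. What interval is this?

G to E spans six letter names (G-A-B-C-D-E), plus an octave: a thirteenth.
A major thirteenth would be 21 semitones, but Gb5 to Ebb7 is 20 — one semitone narrower, making it a minor thirteenth.
(Equivalently, a compound minor sixth: a minor sixth plus an octave.)

m13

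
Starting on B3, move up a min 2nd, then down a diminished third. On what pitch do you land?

A#3

Up a minor second from B3: C4 (1 semitone up).
C4 down a diminished third → A#3 (2 semitones).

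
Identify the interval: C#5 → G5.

diminished fifth

C to G spans five letter names (C-D-E-F-G) — that makes it a fifth of some quality.
C#5 to G5 spans 6 semitones — one semitone narrower than the perfect fifth (7) — giving a diminished fifth.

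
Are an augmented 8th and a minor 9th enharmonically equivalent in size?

An augmented octave spans 13 semitones, and a minor ninth also spans 13 semitones — they're enharmonic.

Yes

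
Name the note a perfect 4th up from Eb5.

Ab5

Counting four letter names up from E lands on A.
A perfect fourth is 5 semitones; 5 semitones up from Eb5 gives Ab5.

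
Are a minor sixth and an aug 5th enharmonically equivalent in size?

Yes

Both span 8 semitones: a minor sixth and an augmented fifth are the same chromatic distance.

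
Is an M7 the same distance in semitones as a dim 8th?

Yes

A major seventh spans 11 semitones, and a diminished octave also spans 11 semitones — they're enharmonic.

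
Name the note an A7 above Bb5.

Counting seven letter names up from B lands on A.
Moving 12 semitones up from Bb5 (the size of an augmented seventh) reaches A#6.

A#6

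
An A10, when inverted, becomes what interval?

diminished sixth

First reduce the compound augmented tenth to its simple form, an augmented third.
Interval numbers invert to sum to nine: 3 + 6 = 9, so a third inverts to a sixth.
Quality inverts too: augmented becomes diminished. That makes the inversion a diminished sixth.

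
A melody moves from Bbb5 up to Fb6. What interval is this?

perfect fifth

B to F spans five letter names (B-C-D-E-F), so the interval is some kind of fifth.
Bbb5 to Fb6 is 7 semitones, matching the perfect fifth exactly, so the quality is perfect.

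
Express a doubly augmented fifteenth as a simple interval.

Subtracting seven from the interval number removes an octave: 15 − 7 = 8.
Quality carries through unchanged, so the simple form is a doubly augmented octave.

doubly augmented octave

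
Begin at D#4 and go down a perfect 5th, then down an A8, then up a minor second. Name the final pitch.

D#4 down a perfect fifth → G#3 (7 semitones).
Down an augmented octave from G#3: G2 (13 semitones down).
A minor second up from G2 is Ab2.

Ab2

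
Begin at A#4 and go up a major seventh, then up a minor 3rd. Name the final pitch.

B#5

Up a major seventh from A#4: G##5 (11 semitones up).
A minor third up from G##5 is B#5.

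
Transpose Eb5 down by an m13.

The thirteenth's letter: E down six letter names plus an octave → G.
A minor thirteenth is 20 semitones; 20 semitones down from Eb5 gives G3.

G3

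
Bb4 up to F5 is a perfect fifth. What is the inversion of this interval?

perfect 4th

The rule of nine gives the new number: 9 − 5 = 4, so a fifth becomes a fourth.
The quality also flips — perfect stays perfect — giving a perfect fourth.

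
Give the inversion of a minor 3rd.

The rule of nine gives the new number: 9 − 3 = 6, so a third becomes a sixth.
Quality inverts too: minor becomes major. That makes the inversion a major sixth.

major 6th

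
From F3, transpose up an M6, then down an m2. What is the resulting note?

C#4

F3 up a major sixth → D4 (9 semitones).
Down a minor second from D4: C#4 (1 semitone down).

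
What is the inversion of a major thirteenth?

First reduce the compound major thirteenth to its simple form, a major sixth.
Interval numbers invert to sum to nine: 6 + 3 = 9, so a sixth inverts to a third.
Quality inverts too: major becomes minor. That makes the inversion a minor third.

minor third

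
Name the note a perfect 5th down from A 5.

The fifth takes the letter from A down to D.
A perfect fifth spans 7 semitones, so from A5 the target pitch is D5.

D 5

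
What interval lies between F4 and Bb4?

perfect fourth

F to B spans four letter names (F-G-A-B), so the interval is some kind of fourth.
The perfect fourth spans 5 semitones, and F4 to Bb4 is exactly 5 semitones — so this is a perfect fourth.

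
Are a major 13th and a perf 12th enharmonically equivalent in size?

No

21 semitones (major thirteenth) vs 19 semitones (perfect twelfth): not equal.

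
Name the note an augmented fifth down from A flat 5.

D double-flat 5

Counting five letter names down from A lands on D.
An augmented fifth spans 8 semitones, so from Ab5 the target pitch is Dbb5.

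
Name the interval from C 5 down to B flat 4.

major second

Descending from C5 to Bb4 is the same interval as ascending Bb4 to C5.
B to C spans two letter names (B-C) — that makes it a second of some quality.
The major second spans 2 semitones, and Bb4 to C5 is exactly 2 semitones — so this is a major second.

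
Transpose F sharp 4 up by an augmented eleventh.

B sharp 5

Four letters up from F (plus an octave) reaches B.
Moving 18 semitones up from F#4 (the size of an augmented eleventh) reaches B#5.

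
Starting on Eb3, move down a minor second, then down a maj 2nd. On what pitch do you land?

Eb3 down a minor second → D3 (1 semitone).
D3 down a major second → C3 (2 semitones).

C3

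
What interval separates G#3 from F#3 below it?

major second

Descending from G#3 to F#3 is the same interval as ascending F#3 to G#3.
F to G spans two letter names (F-G) — that makes it a second of some quality.
Counting semitones, F#3→G#3 is 2, which is the major second.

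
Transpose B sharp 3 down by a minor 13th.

The thirteenth's letter: B down six letter names plus an octave → D.
A minor thirteenth is 20 semitones; 20 semitones down from B#3 gives D##2.

D double-sharp 2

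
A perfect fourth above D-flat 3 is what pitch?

G-flat 3

Counting four letter names up from D lands on G.
A perfect fourth spans 5 semitones, so from Db3 the target pitch is Gb3.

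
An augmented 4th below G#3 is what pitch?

Four letter names down from G: D.
An augmented fourth spans 6 semitones, so from G#3 the target pitch is D3.

D3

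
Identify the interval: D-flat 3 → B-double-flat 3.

m6

D to B spans six letter names (D-E-F-G-A-B) — that makes it a sixth of some quality.
At 8 semitones, Db3→Bbb3 falls one short of a major sixth: minor.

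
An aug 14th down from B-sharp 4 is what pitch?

Seven letters down from B (plus an octave) reaches C.
Moving 24 semitones down from B#4 (the size of an augmented fourteenth) reaches C3.

C 3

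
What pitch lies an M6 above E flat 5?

C 6

The sixth takes the letter from E up to C.
A major sixth is 9 semitones; 9 semitones up from Eb5 gives C6.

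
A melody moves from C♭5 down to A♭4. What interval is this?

minor 3rd

Descending from Cb5 to Ab4 is the same interval as ascending Ab4 to Cb5.
A to C spans three letter names (A-B-C): a third.
At 3 semitones, Ab4→Cb5 falls one short of a major third: minor.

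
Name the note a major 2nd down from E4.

D4

Counting two letter names down from E lands on D.
Moving 2 semitones down from E4 (the size of a major second) reaches D4.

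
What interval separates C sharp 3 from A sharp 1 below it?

Descending from C#3 to A#1 is the same interval as ascending A#1 to C#3.
A to C spans three letter names (A-B-C), plus an octave — that makes it a tenth of some quality.
At 15 semitones, A#1→C#3 falls one short of a major tenth: minor.
(Equivalently, a compound minor third: a minor third plus an octave.)

m10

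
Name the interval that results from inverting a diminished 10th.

First reduce the compound diminished tenth to its simple form, a diminished third.
The rule of nine gives the new number: 9 − 3 = 6, so a third becomes a sixth.
The quality also flips — diminished becomes augmented — giving an augmented sixth.

A6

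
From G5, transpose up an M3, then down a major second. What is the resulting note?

A5

G5 up a major third → B5 (4 semitones).
B5 down a major second → A5 (2 semitones).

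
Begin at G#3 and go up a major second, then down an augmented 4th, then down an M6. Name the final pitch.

Up a major second from G#3: A#3 (2 semitones up).
A#3 down an augmented fourth → E3 (6 semitones).
E3 down a major sixth → G2 (9 semitones).

G2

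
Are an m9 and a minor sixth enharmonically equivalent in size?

No

A minor ninth is 13 semitones but a minor sixth is 8 semitones — different sizes.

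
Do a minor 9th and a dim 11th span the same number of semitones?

No

A minor ninth spans 13 semitones; a diminished eleventh spans 16 semitones. They differ by 3.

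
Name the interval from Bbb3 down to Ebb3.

P5

Descending from Bbb3 to Ebb3 is the same interval as ascending Ebb3 to Bbb3.
E to B spans five letter names (E-F-G-A-B): a fifth.
Ebb3 to Bbb3 is 7 semitones, matching the perfect fifth exactly, so the quality is perfect.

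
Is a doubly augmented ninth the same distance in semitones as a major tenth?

A doubly augmented ninth = 16 semitones = a major tenth; enharmonically equal.

Yes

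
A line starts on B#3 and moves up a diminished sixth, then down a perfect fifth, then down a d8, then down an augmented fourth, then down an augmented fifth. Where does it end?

A diminished sixth up from B#3 is G4.
G4 down a perfect fifth → C4 (7 semitones).
C4 down a diminished octave → C#3 (11 semitones).
Down an augmented fourth from C#3: G2 (6 semitones down).
Down an augmented fifth from G2: Cb2 (8 semitones down).

Cb2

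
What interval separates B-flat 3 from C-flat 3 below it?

Descending from Bb3 to Cb3 is the same interval as ascending Cb3 to Bb3.
C to B spans seven letter names (C-D-E-F-G-A-B) — that makes it a seventh of some quality.
Counting semitones, Cb3→Bb3 is 11, which is the major seventh.

major seventh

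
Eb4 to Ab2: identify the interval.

Descending from Eb4 to Ab2 is the same interval as ascending Ab2 to Eb4.
A to E spans five letter names (A-B-C-D-E), plus an octave: a twelfth.
Ab2 to Eb4 is 19 semitones, matching the perfect twelfth exactly, so the quality is perfect.
(Equivalently, a compound perfect fifth: a perfect fifth plus an octave.)

perfect 12th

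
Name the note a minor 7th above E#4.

D#5

Seven letter names up from E: D.
Moving 10 semitones up from E#4 (the size of a minor seventh) reaches D#5.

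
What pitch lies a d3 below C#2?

A##1

Three letter names down from C: A.
A diminished third spans 2 semitones, so from C#2 the target pitch is A##1.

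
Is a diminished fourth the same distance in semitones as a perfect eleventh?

4 semitones (diminished fourth) vs 17 semitones (perfect eleventh): not equal.

No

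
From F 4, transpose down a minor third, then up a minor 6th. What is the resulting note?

B flat 4

F4 down a minor third → D4 (3 semitones).
A minor sixth up from D4 is Bb4.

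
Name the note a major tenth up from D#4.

Three letters up from D (plus an octave) reaches F.
A major tenth spans 16 semitones, so from D#4 the target pitch is F##5.

F##5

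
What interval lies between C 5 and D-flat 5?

C to D spans two letter names (C-D), so the interval is some kind of second.
A major second would be 2 semitones, but C5 to Db5 is 1 — one semitone narrower, making it a minor second.

minor second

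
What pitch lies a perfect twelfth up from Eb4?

The twelfth's letter: E up five letter names plus an octave → B.
Moving 19 semitones up from Eb4 (the size of a perfect twelfth) reaches Bb5.

Bb5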